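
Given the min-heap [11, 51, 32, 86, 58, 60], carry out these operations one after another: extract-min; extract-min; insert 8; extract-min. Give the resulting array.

extract-min → returns 11:
  remove root 11; move last element 60 to root → [60, 51, 32, 86, 58]
  60 vs smaller child 32 at index 2, swap → [32, 51, 60, 86, 58]
extract-min → returns 32:
  remove root 32; move last element 58 to root → [58, 51, 60, 86]
  58 vs smaller child 51 at index 1, swap → [51, 58, 60, 86]
insert 8:
  append 8 at index 4 → [51, 58, 60, 86, 8]
  8 < parent 58 at index 1, swap → [51, 8, 60, 86, 58]
  8 < parent 51 at index 0, swap → [8, 51, 60, 86, 58]
extract-min → returns 8:
  remove root 8; move last element 58 to root → [58, 51, 60, 86]
  58 vs smaller child 51 at index 1, swap → [51, 58, 60, 86]

[51, 58, 60, 86]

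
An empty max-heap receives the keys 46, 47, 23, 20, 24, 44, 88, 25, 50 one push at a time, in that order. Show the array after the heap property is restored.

[88, 50, 47, 46, 24, 23, 44, 20, 25]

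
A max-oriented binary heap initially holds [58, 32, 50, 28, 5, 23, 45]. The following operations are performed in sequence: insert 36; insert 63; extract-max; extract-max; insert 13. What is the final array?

insert 36:
  append 36 at index 7 → [58, 32, 50, 28, 5, 23, 45, 36]
  36 > parent 28 at index 3, swap → [58, 32, 50, 36, 5, 23, 45, 28]
  36 > parent 32 at index 1, swap → [58, 36, 50, 32, 5, 23, 45, 28]
insert 63:
  append 63 at index 8 → [58, 36, 50, 32, 5, 23, 45, 28, 63]
  63 > parent 32 at index 3, swap → [58, 36, 50, 63, 5, 23, 45, 28, 32]
  63 > parent 36 at index 1, swap → [58, 63, 50, 36, 5, 23, 45, 28, 32]
  63 > parent 58 at index 0, swap → [63, 58, 50, 36, 5, 23, 45, 28, 32]
extract-max → returns 63:
  remove root 63; move last element 32 to root → [32, 58, 50, 36, 5, 23, 45, 28]
  32 vs larger child 58 at index 1, swap → [58, 32, 50, 36, 5, 23, 45, 28]
  32 vs larger child 36 at index 3, swap → [58, 36, 50, 32, 5, 23, 45, 28]
extract-max → returns 58:
  remove root 58; move last element 28 to root → [28, 36, 50, 32, 5, 23, 45]
  28 vs larger child 50 at index 2, swap → [50, 36, 28, 32, 5, 23, 45]
  28 vs larger child 45 at index 6, swap → [50, 36, 45, 32, 5, 23, 28]
insert 13:
  append 13 at index 7 → [50, 36, 45, 32, 5, 23, 28, 13] (no swap needed)

[50, 36, 45, 32, 5, 23, 28, 13]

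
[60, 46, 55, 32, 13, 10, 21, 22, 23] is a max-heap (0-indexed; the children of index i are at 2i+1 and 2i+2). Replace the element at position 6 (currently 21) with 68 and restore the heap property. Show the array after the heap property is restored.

set index 6 from 21 to 68 → [60, 46, 55, 32, 13, 10, 68, 22, 23]
68 > parent 55 at index 2, swap → [60, 46, 68, 32, 13, 10, 55, 22, 23]
68 > parent 60 at index 0, swap → [68, 46, 60, 32, 13, 10, 55, 22, 23]

[68, 46, 60, 32, 13, 10, 55, 22, 23]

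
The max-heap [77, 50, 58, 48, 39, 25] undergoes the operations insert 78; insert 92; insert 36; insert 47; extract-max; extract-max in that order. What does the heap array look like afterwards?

insert 78:
  append 78 at index 6 → [77, 50, 58, 48, 39, 25, 78]
  78 > parent 58 at index 2, swap → [77, 50, 78, 48, 39, 25, 58]
  78 > parent 77 at index 0, swap → [78, 50, 77, 48, 39, 25, 58]
insert 92:
  append 92 at index 7 → [78, 50, 77, 48, 39, 25, 58, 92]
  92 > parent 48 at index 3, swap → [78, 50, 77, 92, 39, 25, 58, 48]
  92 > parent 50 at index 1, swap → [78, 92, 77, 50, 39, 25, 58, 48]
  92 > parent 78 at index 0, swap → [92, 78, 77, 50, 39, 25, 58, 48]
insert 36:
  append 36 at index 8 → [92, 78, 77, 50, 39, 25, 58, 48, 36] (no swap needed)
insert 47:
  append 47 at index 9 → [92, 78, 77, 50, 39, 25, 58, 48, 36, 47]
  47 > parent 39 at index 4, swap → [92, 78, 77, 50, 47, 25, 58, 48, 36, 39]
extract-max → returns 92:
  remove root 92; move last element 39 to root → [39, 78, 77, 50, 47, 25, 58, 48, 36]
  39 vs larger child 78 at index 1, swap → [78, 39, 77, 50, 47, 25, 58, 48, 36]
  39 vs larger child 50 at index 3, swap → [78, 50, 77, 39, 47, 25, 58, 48, 36]
  39 vs larger child 48 at index 7, swap → [78, 50, 77, 48, 47, 25, 58, 39, 36]
extract-max → returns 78:
  remove root 78; move last element 36 to root → [36, 50, 77, 48, 47, 25, 58, 39]
  36 vs larger child 77 at index 2, swap → [77, 50, 36, 48, 47, 25, 58, 39]
  36 vs larger child 58 at index 6, swap → [77, 50, 58, 48, 47, 25, 36, 39]

[77, 50, 58, 48, 47, 25, 36, 39]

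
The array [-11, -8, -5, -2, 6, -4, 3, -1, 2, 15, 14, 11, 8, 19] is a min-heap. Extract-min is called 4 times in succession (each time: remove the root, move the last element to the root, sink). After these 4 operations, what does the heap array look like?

extract-min #1 returns -11:
  remove root -11; move last element 19 to root → [19, -8, -5, -2, 6, -4, 3, -1, 2, 15, 14, 11, 8]
  19 vs smaller child -8 at index 1, swap → [-8, 19, -5, -2, 6, -4, 3, -1, 2, 15, 14, 11, 8]
  19 vs smaller child -2 at index 3, swap → [-8, -2, -5, 19, 6, -4, 3, -1, 2, 15, 14, 11, 8]
  19 vs smaller child -1 at index 7, swap → [-8, -2, -5, -1, 6, -4, 3, 19, 2, 15, 14, 11, 8]
extract-min #2 returns -8:
  remove root -8; move last element 8 to root → [8, -2, -5, -1, 6, -4, 3, 19, 2, 15, 14, 11]
  8 vs smaller child -5 at index 2, swap → [-5, -2, 8, -1, 6, -4, 3, 19, 2, 15, 14, 11]
  8 vs smaller child -4 at index 5, swap → [-5, -2, -4, -1, 6, 8, 3, 19, 2, 15, 14, 11]
extract-min #3 returns -5:
  remove root -5; move last element 11 to root → [11, -2, -4, -1, 6, 8, 3, 19, 2, 15, 14]
  11 vs smaller child -4 at index 2, swap → [-4, -2, 11, -1, 6, 8, 3, 19, 2, 15, 14]
  11 vs smaller child 3 at index 6, swap → [-4, -2, 3, -1, 6, 8, 11, 19, 2, 15, 14]
extract-min #4 returns -4:
  remove root -4; move last element 14 to root → [14, -2, 3, -1, 6, 8, 11, 19, 2, 15]
  14 vs smaller child -2 at index 1, swap → [-2, 14, 3, -1, 6, 8, 11, 19, 2, 15]
  14 vs smaller child -1 at index 3, swap → [-2, -1, 3, 14, 6, 8, 11, 19, 2, 15]
  14 vs smaller child 2 at index 8, swap → [-2, -1, 3, 2, 6, 8, 11, 19, 14, 15]

[-2, -1, 3, 2, 6, 8, 11, 19, 14, 15]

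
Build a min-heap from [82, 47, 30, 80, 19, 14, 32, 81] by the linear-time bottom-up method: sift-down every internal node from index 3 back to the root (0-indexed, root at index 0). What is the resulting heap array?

sift down from index 3: already satisfies heap property
sift down from index 2:
  30 vs smaller child 14 at index 5, swap → [82, 47, 14, 80, 19, 30, 32, 81]
sift down from index 1:
  47 vs smaller child 19 at index 4, swap → [82, 19, 14, 80, 47, 30, 32, 81]
sift down from index 0:
  82 vs smaller child 14 at index 2, swap → [14, 19, 82, 80, 47, 30, 32, 81]
  82 vs smaller child 30 at index 5, swap → [14, 19, 30, 80, 47, 82, 32, 81]

[14, 19, 30, 80, 47, 82, 32, 81]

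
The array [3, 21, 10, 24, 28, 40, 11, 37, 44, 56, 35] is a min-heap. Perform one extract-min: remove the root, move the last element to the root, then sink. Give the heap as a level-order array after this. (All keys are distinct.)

remove root 3; move last element 35 to root → [35, 21, 10, 24, 28, 40, 11, 37, 44, 56]
35 vs smaller child 10 at index 2, swap → [10, 21, 35, 24, 28, 40, 11, 37, 44, 56]
35 vs smaller child 11 at index 6, swap → [10, 21, 11, 24, 28, 40, 35, 37, 44, 56]

[10, 21, 11, 24, 28, 40, 35, 37, 44, 56]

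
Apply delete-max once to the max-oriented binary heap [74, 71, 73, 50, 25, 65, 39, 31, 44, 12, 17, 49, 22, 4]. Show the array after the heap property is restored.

[73, 71, 65, 50, 25, 49, 39, 31, 44, 12, 17, 4, 22]

remove root 74; move last element 4 to root → [4, 71, 73, 50, 25, 65, 39, 31, 44, 12, 17, 49, 22]
4 vs larger child 73 at index 2, swap → [73, 71, 4, 50, 25, 65, 39, 31, 44, 12, 17, 49, 22]
4 vs larger child 65 at index 5, swap → [73, 71, 65, 50, 25, 4, 39, 31, 44, 12, 17, 49, 22]
4 vs larger child 49 at index 11, swap → [73, 71, 65, 50, 25, 49, 39, 31, 44, 12, 17, 4, 22]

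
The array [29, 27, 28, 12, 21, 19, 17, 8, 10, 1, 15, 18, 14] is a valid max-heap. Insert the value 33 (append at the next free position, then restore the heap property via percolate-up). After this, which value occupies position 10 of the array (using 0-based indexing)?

append 33 at index 13 → [29, 27, 28, 12, 21, 19, 17, 8, 10, 1, 15, 18, 14, 33]
33 > parent 17 at index 6, swap → [29, 27, 28, 12, 21, 19, 33, 8, 10, 1, 15, 18, 14, 17]
33 > parent 28 at index 2, swap → [29, 27, 33, 12, 21, 19, 28, 8, 10, 1, 15, 18, 14, 17]
33 > parent 29 at index 0, swap → [33, 27, 29, 12, 21, 19, 28, 8, 10, 1, 15, 18, 14, 17]
resulting array: [33, 27, 29, 12, 21, 19, 28, 8, 10, 1, 15, 18, 14, 17]

15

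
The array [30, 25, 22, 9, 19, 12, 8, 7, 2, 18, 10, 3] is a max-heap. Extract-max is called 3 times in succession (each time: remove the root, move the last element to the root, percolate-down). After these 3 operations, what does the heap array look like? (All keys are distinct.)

[19, 18, 12, 9, 3, 10, 8, 7, 2]

extract-max #1 returns 30:
  remove root 30; move last element 3 to root → [3, 25, 22, 9, 19, 12, 8, 7, 2, 18, 10]
  3 vs larger child 25 at index 1, swap → [25, 3, 22, 9, 19, 12, 8, 7, 2, 18, 10]
  3 vs larger child 19 at index 4, swap → [25, 19, 22, 9, 3, 12, 8, 7, 2, 18, 10]
  3 vs larger child 18 at index 9, swap → [25, 19, 22, 9, 18, 12, 8, 7, 2, 3, 10]
extract-max #2 returns 25:
  remove root 25; move last element 10 to root → [10, 19, 22, 9, 18, 12, 8, 7, 2, 3]
  10 vs larger child 22 at index 2, swap → [22, 19, 10, 9, 18, 12, 8, 7, 2, 3]
  10 vs larger child 12 at index 5, swap → [22, 19, 12, 9, 18, 10, 8, 7, 2, 3]
extract-max #3 returns 22:
  remove root 22; move last element 3 to root → [3, 19, 12, 9, 18, 10, 8, 7, 2]
  3 vs larger child 19 at index 1, swap → [19, 3, 12, 9, 18, 10, 8, 7, 2]
  3 vs larger child 18 at index 4, swap → [19, 18, 12, 9, 3, 10, 8, 7, 2]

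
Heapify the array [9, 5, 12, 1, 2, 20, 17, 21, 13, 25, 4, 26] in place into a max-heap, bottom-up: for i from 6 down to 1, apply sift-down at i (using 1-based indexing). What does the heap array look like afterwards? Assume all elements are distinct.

sift down from index 6:
  20 vs only child 26 at index 12, swap → [9, 5, 12, 1, 2, 26, 17, 21, 13, 25, 4, 20]
sift down from index 5:
  2 vs larger child 25 at index 10, swap → [9, 5, 12, 1, 25, 26, 17, 21, 13, 2, 4, 20]
sift down from index 4:
  1 vs larger child 21 at index 8, swap → [9, 5, 12, 21, 25, 26, 17, 1, 13, 2, 4, 20]
sift down from index 3:
  12 vs larger child 26 at index 6, swap → [9, 5, 26, 21, 25, 12, 17, 1, 13, 2, 4, 20]
  12 vs only child 20 at index 12, swap → [9, 5, 26, 21, 25, 20, 17, 1, 13, 2, 4, 12]
sift down from index 2:
  5 vs larger child 25 at index 5, swap → [9, 25, 26, 21, 5, 20, 17, 1, 13, 2, 4, 12]
sift down from index 1:
  9 vs larger child 26 at index 3, swap → [26, 25, 9, 21, 5, 20, 17, 1, 13, 2, 4, 12]
  9 vs larger child 20 at index 6, swap → [26, 25, 20, 21, 5, 9, 17, 1, 13, 2, 4, 12]
  9 vs only child 12 at index 12, swap → [26, 25, 20, 21, 5, 12, 17, 1, 13, 2, 4, 9]

[26, 25, 20, 21, 5, 12, 17, 1, 13, 2, 4, 9]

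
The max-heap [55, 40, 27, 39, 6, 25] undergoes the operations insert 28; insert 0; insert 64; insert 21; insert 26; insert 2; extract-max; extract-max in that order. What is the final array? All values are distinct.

insert 28:
  append 28 at index 6 → [55, 40, 27, 39, 6, 25, 28]
  28 > parent 27 at index 2, swap → [55, 40, 28, 39, 6, 25, 27]
insert 0:
  append 0 at index 7 → [55, 40, 28, 39, 6, 25, 27, 0] (no swap needed)
insert 64:
  append 64 at index 8 → [55, 40, 28, 39, 6, 25, 27, 0, 64]
  64 > parent 39 at index 3, swap → [55, 40, 28, 64, 6, 25, 27, 0, 39]
  64 > parent 40 at index 1, swap → [55, 64, 28, 40, 6, 25, 27, 0, 39]
  64 > parent 55 at index 0, swap → [64, 55, 28, 40, 6, 25, 27, 0, 39]
insert 21:
  append 21 at index 9 → [64, 55, 28, 40, 6, 25, 27, 0, 39, 21]
  21 > parent 6 at index 4, swap → [64, 55, 28, 40, 21, 25, 27, 0, 39, 6]
insert 26:
  append 26 at index 10 → [64, 55, 28, 40, 21, 25, 27, 0, 39, 6, 26]
  26 > parent 21 at index 4, swap → [64, 55, 28, 40, 26, 25, 27, 0, 39, 6, 21]
insert 2:
  append 2 at index 11 → [64, 55, 28, 40, 26, 25, 27, 0, 39, 6, 21, 2] (no swap needed)
extract-max → returns 64:
  remove root 64; move last element 2 to root → [2, 55, 28, 40, 26, 25, 27, 0, 39, 6, 21]
  2 vs larger child 55 at index 1, swap → [55, 2, 28, 40, 26, 25, 27, 0, 39, 6, 21]
  2 vs larger child 40 at index 3, swap → [55, 40, 28, 2, 26, 25, 27, 0, 39, 6, 21]
  2 vs larger child 39 at index 8, swap → [55, 40, 28, 39, 26, 25, 27, 0, 2, 6, 21]
extract-max → returns 55:
  remove root 55; move last element 21 to root → [21, 40, 28, 39, 26, 25, 27, 0, 2, 6]
  21 vs larger child 40 at index 1, swap → [40, 21, 28, 39, 26, 25, 27, 0, 2, 6]
  21 vs larger child 39 at index 3, swap → [40, 39, 28, 21, 26, 25, 27, 0, 2, 6]

[40, 39, 28, 21, 26, 25, 27, 0, 2, 6]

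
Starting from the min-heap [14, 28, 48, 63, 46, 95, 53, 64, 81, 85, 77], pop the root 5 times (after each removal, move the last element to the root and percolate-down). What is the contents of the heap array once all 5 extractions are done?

[63, 64, 81, 85, 77, 95]

extract-min #1 returns 14:
  remove root 14; move last element 77 to root → [77, 28, 48, 63, 46, 95, 53, 64, 81, 85]
  77 vs smaller child 28 at index 1, swap → [28, 77, 48, 63, 46, 95, 53, 64, 81, 85]
  77 vs smaller child 46 at index 4, swap → [28, 46, 48, 63, 77, 95, 53, 64, 81, 85]
extract-min #2 returns 28:
  remove root 28; move last element 85 to root → [85, 46, 48, 63, 77, 95, 53, 64, 81]
  85 vs smaller child 46 at index 1, swap → [46, 85, 48, 63, 77, 95, 53, 64, 81]
  85 vs smaller child 63 at index 3, swap → [46, 63, 48, 85, 77, 95, 53, 64, 81]
  85 vs smaller child 64 at index 7, swap → [46, 63, 48, 64, 77, 95, 53, 85, 81]
extract-min #3 returns 46:
  remove root 46; move last element 81 to root → [81, 63, 48, 64, 77, 95, 53, 85]
  81 vs smaller child 48 at index 2, swap → [48, 63, 81, 64, 77, 95, 53, 85]
  81 vs smaller child 53 at index 6, swap → [48, 63, 53, 64, 77, 95, 81, 85]
extract-min #4 returns 48:
  remove root 48; move last element 85 to root → [85, 63, 53, 64, 77, 95, 81]
  85 vs smaller child 53 at index 2, swap → [53, 63, 85, 64, 77, 95, 81]
  85 vs smaller child 81 at index 6, swap → [53, 63, 81, 64, 77, 95, 85]
extract-min #5 returns 53:
  remove root 53; move last element 85 to root → [85, 63, 81, 64, 77, 95]
  85 vs smaller child 63 at index 1, swap → [63, 85, 81, 64, 77, 95]
  85 vs smaller child 64 at index 3, swap → [63, 64, 81, 85, 77, 95]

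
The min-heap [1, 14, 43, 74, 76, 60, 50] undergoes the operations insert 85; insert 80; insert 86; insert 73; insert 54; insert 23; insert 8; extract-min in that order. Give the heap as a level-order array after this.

insert 85:
  append 85 at index 7 → [1, 14, 43, 74, 76, 60, 50, 85] (no swap needed)
insert 80:
  append 80 at index 8 → [1, 14, 43, 74, 76, 60, 50, 85, 80] (no swap needed)
insert 86:
  append 86 at index 9 → [1, 14, 43, 74, 76, 60, 50, 85, 80, 86] (no swap needed)
insert 73:
  append 73 at index 10 → [1, 14, 43, 74, 76, 60, 50, 85, 80, 86, 73]
  73 < parent 76 at index 4, swap → [1, 14, 43, 74, 73, 60, 50, 85, 80, 86, 76]
insert 54:
  append 54 at index 11 → [1, 14, 43, 74, 73, 60, 50, 85, 80, 86, 76, 54]
  54 < parent 60 at index 5, swap → [1, 14, 43, 74, 73, 54, 50, 85, 80, 86, 76, 60]
insert 23:
  append 23 at index 12 → [1, 14, 43, 74, 73, 54, 50, 85, 80, 86, 76, 60, 23]
  23 < parent 54 at index 5, swap → [1, 14, 43, 74, 73, 23, 50, 85, 80, 86, 76, 60, 54]
  23 < parent 43 at index 2, swap → [1, 14, 23, 74, 73, 43, 50, 85, 80, 86, 76, 60, 54]
insert 8:
  append 8 at index 13 → [1, 14, 23, 74, 73, 43, 50, 85, 80, 86, 76, 60, 54, 8]
  8 < parent 50 at index 6, swap → [1, 14, 23, 74, 73, 43, 8, 85, 80, 86, 76, 60, 54, 50]
  8 < parent 23 at index 2, swap → [1, 14, 8, 74, 73, 43, 23, 85, 80, 86, 76, 60, 54, 50]
extract-min → returns 1:
  remove root 1; move last element 50 to root → [50, 14, 8, 74, 73, 43, 23, 85, 80, 86, 76, 60, 54]
  50 vs smaller child 8 at index 2, swap → [8, 14, 50, 74, 73, 43, 23, 85, 80, 86, 76, 60, 54]
  50 vs smaller child 23 at index 6, swap → [8, 14, 23, 74, 73, 43, 50, 85, 80, 86, 76, 60, 54]

[8, 14, 23, 74, 73, 43, 50, 85, 80, 86, 76, 60, 54]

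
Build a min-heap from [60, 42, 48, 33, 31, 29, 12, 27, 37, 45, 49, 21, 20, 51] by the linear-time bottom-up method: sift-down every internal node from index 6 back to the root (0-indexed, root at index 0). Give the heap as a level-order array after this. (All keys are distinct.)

[12, 27, 20, 33, 31, 21, 48, 42, 37, 45, 49, 60, 29, 51]

sift down from index 6: already satisfies heap property
sift down from index 5:
  29 vs smaller child 20 at index 12, swap → [60, 42, 48, 33, 31, 20, 12, 27, 37, 45, 49, 21, 29, 51]
sift down from index 4: already satisfies heap property
sift down from index 3:
  33 vs smaller child 27 at index 7, swap → [60, 42, 48, 27, 31, 20, 12, 33, 37, 45, 49, 21, 29, 51]
sift down from index 2:
  48 vs smaller child 12 at index 6, swap → [60, 42, 12, 27, 31, 20, 48, 33, 37, 45, 49, 21, 29, 51]
sift down from index 1:
  42 vs smaller child 27 at index 3, swap → [60, 27, 12, 42, 31, 20, 48, 33, 37, 45, 49, 21, 29, 51]
  42 vs smaller child 33 at index 7, swap → [60, 27, 12, 33, 31, 20, 48, 42, 37, 45, 49, 21, 29, 51]
sift down from index 0:
  60 vs smaller child 12 at index 2, swap → [12, 27, 60, 33, 31, 20, 48, 42, 37, 45, 49, 21, 29, 51]
  60 vs smaller child 20 at index 5, swap → [12, 27, 20, 33, 31, 60, 48, 42, 37, 45, 49, 21, 29, 51]
  60 vs smaller child 21 at index 11, swap → [12, 27, 20, 33, 31, 21, 48, 42, 37, 45, 49, 60, 29, 51]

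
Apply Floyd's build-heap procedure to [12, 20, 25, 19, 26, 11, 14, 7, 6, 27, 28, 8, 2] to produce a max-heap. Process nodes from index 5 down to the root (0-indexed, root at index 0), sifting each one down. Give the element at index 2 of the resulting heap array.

25

sift down from index 5: already satisfies heap property
sift down from index 4:
  26 vs larger child 28 at index 10, swap → [12, 20, 25, 19, 28, 11, 14, 7, 6, 27, 26, 8, 2]
sift down from index 3: already satisfies heap property
sift down from index 2: already satisfies heap property
sift down from index 1:
  20 vs larger child 28 at index 4, swap → [12, 28, 25, 19, 20, 11, 14, 7, 6, 27, 26, 8, 2]
  20 vs larger child 27 at index 9, swap → [12, 28, 25, 19, 27, 11, 14, 7, 6, 20, 26, 8, 2]
sift down from index 0:
  12 vs larger child 28 at index 1, swap → [28, 12, 25, 19, 27, 11, 14, 7, 6, 20, 26, 8, 2]
  12 vs larger child 27 at index 4, swap → [28, 27, 25, 19, 12, 11, 14, 7, 6, 20, 26, 8, 2]
  12 vs larger child 26 at index 10, swap → [28, 27, 25, 19, 26, 11, 14, 7, 6, 20, 12, 8, 2]
resulting array: [28, 27, 25, 19, 26, 11, 14, 7, 6, 20, 12, 8, 2]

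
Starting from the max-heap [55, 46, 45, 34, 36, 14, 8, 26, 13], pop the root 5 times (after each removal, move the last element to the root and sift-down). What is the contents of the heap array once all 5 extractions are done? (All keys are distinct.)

[26, 14, 13, 8]

extract-max #1 returns 55:
  remove root 55; move last element 13 to root → [13, 46, 45, 34, 36, 14, 8, 26]
  13 vs larger child 46 at index 1, swap → [46, 13, 45, 34, 36, 14, 8, 26]
  13 vs larger child 36 at index 4, swap → [46, 36, 45, 34, 13, 14, 8, 26]
extract-max #2 returns 46:
  remove root 46; move last element 26 to root → [26, 36, 45, 34, 13, 14, 8]
  26 vs larger child 45 at index 2, swap → [45, 36, 26, 34, 13, 14, 8]
extract-max #3 returns 45:
  remove root 45; move last element 8 to root → [8, 36, 26, 34, 13, 14]
  8 vs larger child 36 at index 1, swap → [36, 8, 26, 34, 13, 14]
  8 vs larger child 34 at index 3, swap → [36, 34, 26, 8, 13, 14]
extract-max #4 returns 36:
  remove root 36; move last element 14 to root → [14, 34, 26, 8, 13]
  14 vs larger child 34 at index 1, swap → [34, 14, 26, 8, 13]
extract-max #5 returns 34:
  remove root 34; move last element 13 to root → [13, 14, 26, 8]
  13 vs larger child 26 at index 2, swap → [26, 14, 13, 8]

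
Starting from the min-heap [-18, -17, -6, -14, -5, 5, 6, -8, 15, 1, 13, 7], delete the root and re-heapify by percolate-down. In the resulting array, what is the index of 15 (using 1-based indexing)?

remove root -18; move last element 7 to root → [7, -17, -6, -14, -5, 5, 6, -8, 15, 1, 13]
7 vs smaller child -17 at index 2, swap → [-17, 7, -6, -14, -5, 5, 6, -8, 15, 1, 13]
7 vs smaller child -14 at index 4, swap → [-17, -14, -6, 7, -5, 5, 6, -8, 15, 1, 13]
7 vs smaller child -8 at index 8, swap → [-17, -14, -6, -8, -5, 5, 6, 7, 15, 1, 13]
resulting array: [-17, -14, -6, -8, -5, 5, 6, 7, 15, 1, 13]

9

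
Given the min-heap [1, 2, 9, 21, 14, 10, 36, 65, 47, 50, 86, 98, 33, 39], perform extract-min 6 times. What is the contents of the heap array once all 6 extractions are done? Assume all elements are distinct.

extract-min #1 returns 1:
  remove root 1; move last element 39 to root → [39, 2, 9, 21, 14, 10, 36, 65, 47, 50, 86, 98, 33]
  39 vs smaller child 2 at index 1, swap → [2, 39, 9, 21, 14, 10, 36, 65, 47, 50, 86, 98, 33]
  39 vs smaller child 14 at index 4, swap → [2, 14, 9, 21, 39, 10, 36, 65, 47, 50, 86, 98, 33]
extract-min #2 returns 2:
  remove root 2; move last element 33 to root → [33, 14, 9, 21, 39, 10, 36, 65, 47, 50, 86, 98]
  33 vs smaller child 9 at index 2, swap → [9, 14, 33, 21, 39, 10, 36, 65, 47, 50, 86, 98]
  33 vs smaller child 10 at index 5, swap → [9, 14, 10, 21, 39, 33, 36, 65, 47, 50, 86, 98]
extract-min #3 returns 9:
  remove root 9; move last element 98 to root → [98, 14, 10, 21, 39, 33, 36, 65, 47, 50, 86]
  98 vs smaller child 10 at index 2, swap → [10, 14, 98, 21, 39, 33, 36, 65, 47, 50, 86]
  98 vs smaller child 33 at index 5, swap → [10, 14, 33, 21, 39, 98, 36, 65, 47, 50, 86]
extract-min #4 returns 10:
  remove root 10; move last element 86 to root → [86, 14, 33, 21, 39, 98, 36, 65, 47, 50]
  86 vs smaller child 14 at index 1, swap → [14, 86, 33, 21, 39, 98, 36, 65, 47, 50]
  86 vs smaller child 21 at index 3, swap → [14, 21, 33, 86, 39, 98, 36, 65, 47, 50]
  86 vs smaller child 47 at index 8, swap → [14, 21, 33, 47, 39, 98, 36, 65, 86, 50]
extract-min #5 returns 14:
  remove root 14; move last element 50 to root → [50, 21, 33, 47, 39, 98, 36, 65, 86]
  50 vs smaller child 21 at index 1, swap → [21, 50, 33, 47, 39, 98, 36, 65, 86]
  50 vs smaller child 39 at index 4, swap → [21, 39, 33, 47, 50, 98, 36, 65, 86]
extract-min #6 returns 21:
  remove root 21; move last element 86 to root → [86, 39, 33, 47, 50, 98, 36, 65]
  86 vs smaller child 33 at index 2, swap → [33, 39, 86, 47, 50, 98, 36, 65]
  86 vs smaller child 36 at index 6, swap → [33, 39, 36, 47, 50, 98, 86, 65]

[33, 39, 36, 47, 50, 98, 86, 65]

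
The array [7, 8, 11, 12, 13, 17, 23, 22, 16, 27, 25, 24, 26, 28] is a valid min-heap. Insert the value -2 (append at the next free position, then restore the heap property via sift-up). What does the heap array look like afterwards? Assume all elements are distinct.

append -2 at index 14 → [7, 8, 11, 12, 13, 17, 23, 22, 16, 27, 25, 24, 26, 28, -2]
-2 < parent 23 at index 6, swap → [7, 8, 11, 12, 13, 17, -2, 22, 16, 27, 25, 24, 26, 28, 23]
-2 < parent 11 at index 2, swap → [7, 8, -2, 12, 13, 17, 11, 22, 16, 27, 25, 24, 26, 28, 23]
-2 < parent 7 at index 0, swap → [-2, 8, 7, 12, 13, 17, 11, 22, 16, 27, 25, 24, 26, 28, 23]

[-2, 8, 7, 12, 13, 17, 11, 22, 16, 27, 25, 24, 26, 28, 23]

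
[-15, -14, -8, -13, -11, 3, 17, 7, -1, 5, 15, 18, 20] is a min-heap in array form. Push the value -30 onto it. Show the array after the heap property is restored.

append -30 at index 13 → [-15, -14, -8, -13, -11, 3, 17, 7, -1, 5, 15, 18, 20, -30]
-30 < parent 17 at index 6, swap → [-15, -14, -8, -13, -11, 3, -30, 7, -1, 5, 15, 18, 20, 17]
-30 < parent -8 at index 2, swap → [-15, -14, -30, -13, -11, 3, -8, 7, -1, 5, 15, 18, 20, 17]
-30 < parent -15 at index 0, swap → [-30, -14, -15, -13, -11, 3, -8, 7, -1, 5, 15, 18, 20, 17]

[-30, -14, -15, -13, -11, 3, -8, 7, -1, 5, 15, 18, 20, 17]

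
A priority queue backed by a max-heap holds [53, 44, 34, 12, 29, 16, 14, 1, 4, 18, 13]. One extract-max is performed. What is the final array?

remove root 53; move last element 13 to root → [13, 44, 34, 12, 29, 16, 14, 1, 4, 18]
13 vs larger child 44 at index 1, swap → [44, 13, 34, 12, 29, 16, 14, 1, 4, 18]
13 vs larger child 29 at index 4, swap → [44, 29, 34, 12, 13, 16, 14, 1, 4, 18]
13 vs only child 18 at index 9, swap → [44, 29, 34, 12, 18, 16, 14, 1, 4, 13]

[44, 29, 34, 12, 18, 16, 14, 1, 4, 13]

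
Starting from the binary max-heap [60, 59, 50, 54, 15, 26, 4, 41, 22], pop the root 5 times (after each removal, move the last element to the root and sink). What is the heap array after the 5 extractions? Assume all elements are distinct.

[26, 22, 15, 4]

extract-max #1 returns 60:
  remove root 60; move last element 22 to root → [22, 59, 50, 54, 15, 26, 4, 41]
  22 vs larger child 59 at index 1, swap → [59, 22, 50, 54, 15, 26, 4, 41]
  22 vs larger child 54 at index 3, swap → [59, 54, 50, 22, 15, 26, 4, 41]
  22 vs only child 41 at index 7, swap → [59, 54, 50, 41, 15, 26, 4, 22]
extract-max #2 returns 59:
  remove root 59; move last element 22 to root → [22, 54, 50, 41, 15, 26, 4]
  22 vs larger child 54 at index 1, swap → [54, 22, 50, 41, 15, 26, 4]
  22 vs larger child 41 at index 3, swap → [54, 41, 50, 22, 15, 26, 4]
extract-max #3 returns 54:
  remove root 54; move last element 4 to root → [4, 41, 50, 22, 15, 26]
  4 vs larger child 50 at index 2, swap → [50, 41, 4, 22, 15, 26]
  4 vs only child 26 at index 5, swap → [50, 41, 26, 22, 15, 4]
extract-max #4 returns 50:
  remove root 50; move last element 4 to root → [4, 41, 26, 22, 15]
  4 vs larger child 41 at index 1, swap → [41, 4, 26, 22, 15]
  4 vs larger child 22 at index 3, swap → [41, 22, 26, 4, 15]
extract-max #5 returns 41:
  remove root 41; move last element 15 to root → [15, 22, 26, 4]
  15 vs larger child 26 at index 2, swap → [26, 22, 15, 4]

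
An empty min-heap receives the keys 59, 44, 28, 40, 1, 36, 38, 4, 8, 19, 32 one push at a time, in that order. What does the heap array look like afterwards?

[1, 4, 36, 8, 19, 44, 38, 59, 28, 40, 32]

Insert 59:
  append 59 at index 0 → [59] (no swap needed)
Insert 44:
  append 44 at index 1 → [59, 44]
  44 < parent 59 at index 0, swap → [44, 59]
Insert 28:
  append 28 at index 2 → [44, 59, 28]
  28 < parent 44 at index 0, swap → [28, 59, 44]
Insert 40:
  append 40 at index 3 → [28, 59, 44, 40]
  40 < parent 59 at index 1, swap → [28, 40, 44, 59]
Insert 1:
  append 1 at index 4 → [28, 40, 44, 59, 1]
  1 < parent 40 at index 1, swap → [28, 1, 44, 59, 40]
  1 < parent 28 at index 0, swap → [1, 28, 44, 59, 40]
Insert 36:
  append 36 at index 5 → [1, 28, 44, 59, 40, 36]
  36 < parent 44 at index 2, swap → [1, 28, 36, 59, 40, 44]
Insert 38:
  append 38 at index 6 → [1, 28, 36, 59, 40, 44, 38] (no swap needed)
Insert 4:
  append 4 at index 7 → [1, 28, 36, 59, 40, 44, 38, 4]
  4 < parent 59 at index 3, swap → [1, 28, 36, 4, 40, 44, 38, 59]
  4 < parent 28 at index 1, swap → [1, 4, 36, 28, 40, 44, 38, 59]
Insert 8:
  append 8 at index 8 → [1, 4, 36, 28, 40, 44, 38, 59, 8]
  8 < parent 28 at index 3, swap → [1, 4, 36, 8, 40, 44, 38, 59, 28]
Insert 19:
  append 19 at index 9 → [1, 4, 36, 8, 40, 44, 38, 59, 28, 19]
  19 < parent 40 at index 4, swap → [1, 4, 36, 8, 19, 44, 38, 59, 28, 40]
Insert 32:
  append 32 at index 10 → [1, 4, 36, 8, 19, 44, 38, 59, 28, 40, 32] (no swap needed)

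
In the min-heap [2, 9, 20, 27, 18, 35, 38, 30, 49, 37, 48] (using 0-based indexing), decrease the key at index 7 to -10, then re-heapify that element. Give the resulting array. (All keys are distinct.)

[-10, 2, 20, 9, 18, 35, 38, 27, 49, 37, 48]

set index 7 from 30 to -10 → [2, 9, 20, 27, 18, 35, 38, -10, 49, 37, 48]
-10 < parent 27 at index 3, swap → [2, 9, 20, -10, 18, 35, 38, 27, 49, 37, 48]
-10 < parent 9 at index 1, swap → [2, -10, 20, 9, 18, 35, 38, 27, 49, 37, 48]
-10 < parent 2 at index 0, swap → [-10, 2, 20, 9, 18, 35, 38, 27, 49, 37, 48]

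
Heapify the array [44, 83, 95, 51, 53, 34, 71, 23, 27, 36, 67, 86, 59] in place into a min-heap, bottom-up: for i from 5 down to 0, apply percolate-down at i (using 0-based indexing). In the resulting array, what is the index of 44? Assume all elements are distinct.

sift down from index 5: already satisfies heap property
sift down from index 4:
  53 vs smaller child 36 at index 9, swap → [44, 83, 95, 51, 36, 34, 71, 23, 27, 53, 67, 86, 59]
sift down from index 3:
  51 vs smaller child 23 at index 7, swap → [44, 83, 95, 23, 36, 34, 71, 51, 27, 53, 67, 86, 59]
sift down from index 2:
  95 vs smaller child 34 at index 5, swap → [44, 83, 34, 23, 36, 95, 71, 51, 27, 53, 67, 86, 59]
  95 vs smaller child 59 at index 12, swap → [44, 83, 34, 23, 36, 59, 71, 51, 27, 53, 67, 86, 95]
sift down from index 1:
  83 vs smaller child 23 at index 3, swap → [44, 23, 34, 83, 36, 59, 71, 51, 27, 53, 67, 86, 95]
  83 vs smaller child 27 at index 8, swap → [44, 23, 34, 27, 36, 59, 71, 51, 83, 53, 67, 86, 95]
sift down from index 0:
  44 vs smaller child 23 at index 1, swap → [23, 44, 34, 27, 36, 59, 71, 51, 83, 53, 67, 86, 95]
  44 vs smaller child 27 at index 3, swap → [23, 27, 34, 44, 36, 59, 71, 51, 83, 53, 67, 86, 95]
resulting array: [23, 27, 34, 44, 36, 59, 71, 51, 83, 53, 67, 86, 95]

3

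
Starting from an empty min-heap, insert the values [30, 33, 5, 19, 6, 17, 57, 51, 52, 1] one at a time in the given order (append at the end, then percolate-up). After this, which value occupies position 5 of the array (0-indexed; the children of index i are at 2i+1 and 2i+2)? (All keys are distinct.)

Insert 30:
  append 30 at index 0 → [30] (no swap needed)
Insert 33:
  append 33 at index 1 → [30, 33] (no swap needed)
Insert 5:
  append 5 at index 2 → [30, 33, 5]
  5 < parent 30 at index 0, swap → [5, 33, 30]
Insert 19:
  append 19 at index 3 → [5, 33, 30, 19]
  19 < parent 33 at index 1, swap → [5, 19, 30, 33]
Insert 6:
  append 6 at index 4 → [5, 19, 30, 33, 6]
  6 < parent 19 at index 1, swap → [5, 6, 30, 33, 19]
Insert 17:
  append 17 at index 5 → [5, 6, 30, 33, 19, 17]
  17 < parent 30 at index 2, swap → [5, 6, 17, 33, 19, 30]
Insert 57:
  append 57 at index 6 → [5, 6, 17, 33, 19, 30, 57] (no swap needed)
Insert 51:
  append 51 at index 7 → [5, 6, 17, 33, 19, 30, 57, 51] (no swap needed)
Insert 52:
  append 52 at index 8 → [5, 6, 17, 33, 19, 30, 57, 51, 52] (no swap needed)
Insert 1:
  append 1 at index 9 → [5, 6, 17, 33, 19, 30, 57, 51, 52, 1]
  1 < parent 19 at index 4, swap → [5, 6, 17, 33, 1, 30, 57, 51, 52, 19]
  1 < parent 6 at index 1, swap → [5, 1, 17, 33, 6, 30, 57, 51, 52, 19]
  1 < parent 5 at index 0, swap → [1, 5, 17, 33, 6, 30, 57, 51, 52, 19]
resulting array: [1, 5, 17, 33, 6, 30, 57, 51, 52, 19]

30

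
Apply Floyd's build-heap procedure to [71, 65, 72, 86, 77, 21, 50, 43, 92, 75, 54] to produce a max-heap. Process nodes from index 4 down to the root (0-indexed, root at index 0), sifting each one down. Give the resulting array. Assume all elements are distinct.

[92, 86, 72, 71, 77, 21, 50, 43, 65, 75, 54]

sift down from index 4: already satisfies heap property
sift down from index 3:
  86 vs larger child 92 at index 8, swap → [71, 65, 72, 92, 77, 21, 50, 43, 86, 75, 54]
sift down from index 2: already satisfies heap property
sift down from index 1:
  65 vs larger child 92 at index 3, swap → [71, 92, 72, 65, 77, 21, 50, 43, 86, 75, 54]
  65 vs larger child 86 at index 8, swap → [71, 92, 72, 86, 77, 21, 50, 43, 65, 75, 54]
sift down from index 0:
  71 vs larger child 92 at index 1, swap → [92, 71, 72, 86, 77, 21, 50, 43, 65, 75, 54]
  71 vs larger child 86 at index 3, swap → [92, 86, 72, 71, 77, 21, 50, 43, 65, 75, 54]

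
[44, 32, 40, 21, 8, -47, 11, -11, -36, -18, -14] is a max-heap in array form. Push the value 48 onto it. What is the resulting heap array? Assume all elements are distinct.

[48, 32, 44, 21, 8, 40, 11, -11, -36, -18, -14, -47]

append 48 at index 11 → [44, 32, 40, 21, 8, -47, 11, -11, -36, -18, -14, 48]
48 > parent -47 at index 5, swap → [44, 32, 40, 21, 8, 48, 11, -11, -36, -18, -14, -47]
48 > parent 40 at index 2, swap → [44, 32, 48, 21, 8, 40, 11, -11, -36, -18, -14, -47]
48 > parent 44 at index 0, swap → [48, 32, 44, 21, 8, 40, 11, -11, -36, -18, -14, -47]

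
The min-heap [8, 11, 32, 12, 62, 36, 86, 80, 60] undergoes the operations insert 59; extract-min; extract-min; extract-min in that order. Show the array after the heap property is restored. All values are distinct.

insert 59:
  append 59 at index 9 → [8, 11, 32, 12, 62, 36, 86, 80, 60, 59]
  59 < parent 62 at index 4, swap → [8, 11, 32, 12, 59, 36, 86, 80, 60, 62]
extract-min → returns 8:
  remove root 8; move last element 62 to root → [62, 11, 32, 12, 59, 36, 86, 80, 60]
  62 vs smaller child 11 at index 1, swap → [11, 62, 32, 12, 59, 36, 86, 80, 60]
  62 vs smaller child 12 at index 3, swap → [11, 12, 32, 62, 59, 36, 86, 80, 60]
  62 vs smaller child 60 at index 8, swap → [11, 12, 32, 60, 59, 36, 86, 80, 62]
extract-min → returns 11:
  remove root 11; move last element 62 to root → [62, 12, 32, 60, 59, 36, 86, 80]
  62 vs smaller child 12 at index 1, swap → [12, 62, 32, 60, 59, 36, 86, 80]
  62 vs smaller child 59 at index 4, swap → [12, 59, 32, 60, 62, 36, 86, 80]
extract-min → returns 12:
  remove root 12; move last element 80 to root → [80, 59, 32, 60, 62, 36, 86]
  80 vs smaller child 32 at index 2, swap → [32, 59, 80, 60, 62, 36, 86]
  80 vs smaller child 36 at index 5, swap → [32, 59, 36, 60, 62, 80, 86]

[32, 59, 36, 60, 62, 80, 86]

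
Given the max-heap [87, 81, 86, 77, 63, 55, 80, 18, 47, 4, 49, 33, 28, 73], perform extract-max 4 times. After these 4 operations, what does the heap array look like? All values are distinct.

extract-max #1 returns 87:
  remove root 87; move last element 73 to root → [73, 81, 86, 77, 63, 55, 80, 18, 47, 4, 49, 33, 28]
  73 vs larger child 86 at index 2, swap → [86, 81, 73, 77, 63, 55, 80, 18, 47, 4, 49, 33, 28]
  73 vs larger child 80 at index 6, swap → [86, 81, 80, 77, 63, 55, 73, 18, 47, 4, 49, 33, 28]
extract-max #2 returns 86:
  remove root 86; move last element 28 to root → [28, 81, 80, 77, 63, 55, 73, 18, 47, 4, 49, 33]
  28 vs larger child 81 at index 1, swap → [81, 28, 80, 77, 63, 55, 73, 18, 47, 4, 49, 33]
  28 vs larger child 77 at index 3, swap → [81, 77, 80, 28, 63, 55, 73, 18, 47, 4, 49, 33]
  28 vs larger child 47 at index 8, swap → [81, 77, 80, 47, 63, 55, 73, 18, 28, 4, 49, 33]
extract-max #3 returns 81:
  remove root 81; move last element 33 to root → [33, 77, 80, 47, 63, 55, 73, 18, 28, 4, 49]
  33 vs larger child 80 at index 2, swap → [80, 77, 33, 47, 63, 55, 73, 18, 28, 4, 49]
  33 vs larger child 73 at index 6, swap → [80, 77, 73, 47, 63, 55, 33, 18, 28, 4, 49]
extract-max #4 returns 80:
  remove root 80; move last element 49 to root → [49, 77, 73, 47, 63, 55, 33, 18, 28, 4]
  49 vs larger child 77 at index 1, swap → [77, 49, 73, 47, 63, 55, 33, 18, 28, 4]
  49 vs larger child 63 at index 4, swap → [77, 63, 73, 47, 49, 55, 33, 18, 28, 4]

[77, 63, 73, 47, 49, 55, 33, 18, 28, 4]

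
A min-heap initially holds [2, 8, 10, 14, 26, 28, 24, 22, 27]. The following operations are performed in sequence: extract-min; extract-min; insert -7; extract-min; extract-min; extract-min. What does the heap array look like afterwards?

extract-min → returns 2:
  remove root 2; move last element 27 to root → [27, 8, 10, 14, 26, 28, 24, 22]
  27 vs smaller child 8 at index 1, swap → [8, 27, 10, 14, 26, 28, 24, 22]
  27 vs smaller child 14 at index 3, swap → [8, 14, 10, 27, 26, 28, 24, 22]
  27 vs only child 22 at index 7, swap → [8, 14, 10, 22, 26, 28, 24, 27]
extract-min → returns 8:
  remove root 8; move last element 27 to root → [27, 14, 10, 22, 26, 28, 24]
  27 vs smaller child 10 at index 2, swap → [10, 14, 27, 22, 26, 28, 24]
  27 vs smaller child 24 at index 6, swap → [10, 14, 24, 22, 26, 28, 27]
insert -7:
  append -7 at index 7 → [10, 14, 24, 22, 26, 28, 27, -7]
  -7 < parent 22 at index 3, swap → [10, 14, 24, -7, 26, 28, 27, 22]
  -7 < parent 14 at index 1, swap → [10, -7, 24, 14, 26, 28, 27, 22]
  -7 < parent 10 at index 0, swap → [-7, 10, 24, 14, 26, 28, 27, 22]
extract-min → returns -7:
  remove root -7; move last element 22 to root → [22, 10, 24, 14, 26, 28, 27]
  22 vs smaller child 10 at index 1, swap → [10, 22, 24, 14, 26, 28, 27]
  22 vs smaller child 14 at index 3, swap → [10, 14, 24, 22, 26, 28, 27]
extract-min → returns 10:
  remove root 10; move last element 27 to root → [27, 14, 24, 22, 26, 28]
  27 vs smaller child 14 at index 1, swap → [14, 27, 24, 22, 26, 28]
  27 vs smaller child 22 at index 3, swap → [14, 22, 24, 27, 26, 28]
extract-min → returns 14:
  remove root 14; move last element 28 to root → [28, 22, 24, 27, 26]
  28 vs smaller child 22 at index 1, swap → [22, 28, 24, 27, 26]
  28 vs smaller child 26 at index 4, swap → [22, 26, 24, 27, 28]

[22, 26, 24, 27, 28]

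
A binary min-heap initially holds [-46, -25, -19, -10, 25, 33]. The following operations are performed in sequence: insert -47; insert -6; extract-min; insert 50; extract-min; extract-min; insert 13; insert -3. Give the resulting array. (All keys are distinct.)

insert -47:
  append -47 at index 6 → [-46, -25, -19, -10, 25, 33, -47]
  -47 < parent -19 at index 2, swap → [-46, -25, -47, -10, 25, 33, -19]
  -47 < parent -46 at index 0, swap → [-47, -25, -46, -10, 25, 33, -19]
insert -6:
  append -6 at index 7 → [-47, -25, -46, -10, 25, 33, -19, -6] (no swap needed)
extract-min → returns -47:
  remove root -47; move last element -6 to root → [-6, -25, -46, -10, 25, 33, -19]
  -6 vs smaller child -46 at index 2, swap → [-46, -25, -6, -10, 25, 33, -19]
  -6 vs smaller child -19 at index 6, swap → [-46, -25, -19, -10, 25, 33, -6]
insert 50:
  append 50 at index 7 → [-46, -25, -19, -10, 25, 33, -6, 50] (no swap needed)
extract-min → returns -46:
  remove root -46; move last element 50 to root → [50, -25, -19, -10, 25, 33, -6]
  50 vs smaller child -25 at index 1, swap → [-25, 50, -19, -10, 25, 33, -6]
  50 vs smaller child -10 at index 3, swap → [-25, -10, -19, 50, 25, 33, -6]
extract-min → returns -25:
  remove root -25; move last element -6 to root → [-6, -10, -19, 50, 25, 33]
  -6 vs smaller child -19 at index 2, swap → [-19, -10, -6, 50, 25, 33]
insert 13:
  append 13 at index 6 → [-19, -10, -6, 50, 25, 33, 13] (no swap needed)
insert -3:
  append -3 at index 7 → [-19, -10, -6, 50, 25, 33, 13, -3]
  -3 < parent 50 at index 3, swap → [-19, -10, -6, -3, 25, 33, 13, 50]

[-19, -10, -6, -3, 25, 33, 13, 50]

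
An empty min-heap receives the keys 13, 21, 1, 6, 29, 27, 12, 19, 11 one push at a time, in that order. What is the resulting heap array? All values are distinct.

Insert 13:
  append 13 at index 0 → [13] (no swap needed)
Insert 21:
  append 21 at index 1 → [13, 21] (no swap needed)
Insert 1:
  append 1 at index 2 → [13, 21, 1]
  1 < parent 13 at index 0, swap → [1, 21, 13]
Insert 6:
  append 6 at index 3 → [1, 21, 13, 6]
  6 < parent 21 at index 1, swap → [1, 6, 13, 21]
Insert 29:
  append 29 at index 4 → [1, 6, 13, 21, 29] (no swap needed)
Insert 27:
  append 27 at index 5 → [1, 6, 13, 21, 29, 27] (no swap needed)
Insert 12:
  append 12 at index 6 → [1, 6, 13, 21, 29, 27, 12]
  12 < parent 13 at index 2, swap → [1, 6, 12, 21, 29, 27, 13]
Insert 19:
  append 19 at index 7 → [1, 6, 12, 21, 29, 27, 13, 19]
  19 < parent 21 at index 3, swap → [1, 6, 12, 19, 29, 27, 13, 21]
Insert 11:
  append 11 at index 8 → [1, 6, 12, 19, 29, 27, 13, 21, 11]
  11 < parent 19 at index 3, swap → [1, 6, 12, 11, 29, 27, 13, 21, 19]

[1, 6, 12, 11, 29, 27, 13, 21, 19]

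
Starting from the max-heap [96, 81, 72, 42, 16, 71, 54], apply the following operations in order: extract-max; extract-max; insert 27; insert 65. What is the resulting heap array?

[72, 54, 71, 42, 16, 27, 65]

extract-max → returns 96:
  remove root 96; move last element 54 to root → [54, 81, 72, 42, 16, 71]
  54 vs larger child 81 at index 1, swap → [81, 54, 72, 42, 16, 71]
extract-max → returns 81:
  remove root 81; move last element 71 to root → [71, 54, 72, 42, 16]
  71 vs larger child 72 at index 2, swap → [72, 54, 71, 42, 16]
insert 27:
  append 27 at index 5 → [72, 54, 71, 42, 16, 27] (no swap needed)
insert 65:
  append 65 at index 6 → [72, 54, 71, 42, 16, 27, 65] (no swap needed)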